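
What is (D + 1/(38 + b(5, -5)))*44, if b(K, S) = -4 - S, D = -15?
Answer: -25696/39 ≈ -658.87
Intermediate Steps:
(D + 1/(38 + b(5, -5)))*44 = (-15 + 1/(38 + (-4 - 1*(-5))))*44 = (-15 + 1/(38 + (-4 + 5)))*44 = (-15 + 1/(38 + 1))*44 = (-15 + 1/39)*44 = -584/39*44 = -25696/39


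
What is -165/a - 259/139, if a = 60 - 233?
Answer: -21872/24047 ≈ -0.90955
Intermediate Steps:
a = -173
-165/a - 259/139 = -165/(-173) - 259/139 = -165*(-1/173) - 259*1/139 = 165/173 - 259/139 = -21872/24047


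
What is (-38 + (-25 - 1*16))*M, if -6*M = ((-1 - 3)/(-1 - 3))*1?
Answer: 79/6 ≈ 13.167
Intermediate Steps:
M = -1/6 (M = -(-1 - 3)/(-1 - 3)/6 = -(-4/(-4))/6 = -(-4*(-1/4))/6 = -1/6 ≈ -0.16667)
(-38 + (-25 - 1*16))*M = (-38 + (-25 - 1*16))*(-1/6) = (-38 + (-25 - 16))*(-1/6) = (-38 - 41)*(-1/6) = -79*(-1/6) = 79/6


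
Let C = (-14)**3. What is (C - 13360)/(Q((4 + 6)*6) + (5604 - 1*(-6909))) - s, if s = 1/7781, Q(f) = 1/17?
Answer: -34361315/26696611 ≈ -1.2871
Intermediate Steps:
C = -2744
Q(f) = 1/17 (Q(f) = 1*(1/17) = 1/17)
s = 1/7781 ≈ 0.00012852
(C - 13360)/(Q((4 + 6)*6) + (5604 - 1*(-6909))) - s = (-2744 - 13360)/(1/17 + (5604 - 1*(-6909))) - 1*1/7781 = -16104/(1/17 + (5604 + 6909)) - 1/7781 = -16104/(1/17 + 12513) - 1/7781 = -16104/212722/17 - 1/7781 = -16104*17/212722 - 1/7781 = -136884/106361 - 1/7781 = -34361315/26696611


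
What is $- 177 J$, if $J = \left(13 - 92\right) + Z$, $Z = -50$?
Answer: $22833$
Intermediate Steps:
$J = -129$ ($J = \left(13 - 92\right) - 50 = -79 - 50 = -129$)
$- 177 J = \left(-177\right) \left(-129\right) = 22833$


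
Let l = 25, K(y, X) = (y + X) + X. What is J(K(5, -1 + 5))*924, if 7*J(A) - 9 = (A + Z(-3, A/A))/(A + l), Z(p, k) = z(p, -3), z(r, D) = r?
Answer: 23232/19 ≈ 1222.7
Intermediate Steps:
K(y, X) = y + 2*X (K(y, X) = (X + y) + X = y + 2*X)
Z(p, k) = p
J(A) = 9/7 + (-3 + A)/(7*(25 + A)) (J(A) = 9/7 + ((A - 3)/(A + 25))/7 = 9/7 + ((-3 + A)/(25 + A))/7 = 9/7 + (-3 + A)/(7*(25 + A)))
J(K(5, -1 + 5))*924 = (2*(111 + 5*(5 + 2*(-1 + 5)))/(7*(25 + (5 + 2*(-1 + 5)))))*924 = (2*(111 + 5*(5 + 2*4))/(7*(25 + (5 + 2*4))))*924 = (2*(111 + 5*(5 + 8))/(7*(25 + (5 + 8))))*924 = (2*(111 + 5*13)/(7*(25 + 13)))*924 = ((2/7)*(111 + 65)/38)*924 = ((2/7)*(1/38)*176)*924 = (176/133)*924 = 23232/19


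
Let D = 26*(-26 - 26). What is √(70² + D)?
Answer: 2*√887 ≈ 59.565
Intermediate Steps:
D = -1352 (D = 26*(-52) = -1352)
√(70² + D) = √(70² - 1352) = √(4900 - 1352) = √3548 = 2*√887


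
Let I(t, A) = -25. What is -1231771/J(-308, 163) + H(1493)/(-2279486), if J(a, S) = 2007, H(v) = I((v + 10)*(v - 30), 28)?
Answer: -2807804699531/4574928402 ≈ -613.74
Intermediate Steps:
H(v) = -25
-1231771/J(-308, 163) + H(1493)/(-2279486) = -1231771/2007 - 25/(-2279486) = -1231771*1/2007 - 25*(-1/2279486) = -1231771/2007 + 25/2279486 = -2807804699531/4574928402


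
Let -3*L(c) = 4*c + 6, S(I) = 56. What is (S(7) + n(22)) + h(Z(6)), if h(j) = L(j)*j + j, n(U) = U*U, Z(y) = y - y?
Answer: 540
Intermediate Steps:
Z(y) = 0
L(c) = -2 - 4*c/3 (L(c) = -(4*c + 6)/3 = -(6 + 4*c)/3 = -2 - 4*c/3)
n(U) = U²
h(j) = j + j*(-2 - 4*j/3) (h(j) = (-2 - 4*j/3)*j + j = j*(-2 - 4*j/3) + j = j + j*(-2 - 4*j/3))
(S(7) + n(22)) + h(Z(6)) = (56 + 22²) - ⅓*0*(3 + 4*0) = (56 + 484) - ⅓*0*(3 + 0) = 540 - ⅓*0*3 = 540 + 0 = 540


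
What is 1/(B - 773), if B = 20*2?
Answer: -1/733 ≈ -0.0013643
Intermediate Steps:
B = 40
1/(B - 773) = 1/(40 - 773) = 1/(-733) = -1/733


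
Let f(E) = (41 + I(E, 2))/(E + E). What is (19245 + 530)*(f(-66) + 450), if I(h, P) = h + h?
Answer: 1176434525/132 ≈ 8.9124e+6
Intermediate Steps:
I(h, P) = 2*h
f(E) = (41 + 2*E)/(2*E) (f(E) = (41 + 2*E)/(E + E) = (41 + 2*E)/((2*E)) = (41 + 2*E)*(1/(2*E)) = (41 + 2*E)/(2*E))
(19245 + 530)*(f(-66) + 450) = (19245 + 530)*((41/2 - 66)/(-66) + 450) = 19775*(-1/66*(-91/2) + 450) = 19775*(91/132 + 450) = 19775*(59491/132) = 1176434525/132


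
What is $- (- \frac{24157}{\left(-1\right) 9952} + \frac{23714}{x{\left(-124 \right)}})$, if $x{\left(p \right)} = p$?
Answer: $\frac{58251565}{308512} \approx 188.81$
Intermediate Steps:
$- (- \frac{24157}{\left(-1\right) 9952} + \frac{23714}{x{\left(-124 \right)}}) = - (- \frac{24157}{\left(-1\right) 9952} + \frac{23714}{-124}) = - (- \frac{24157}{-9952} + 23714 \left(- \frac{1}{124}\right)) = - (\left(-24157\right) \left(- \frac{1}{9952}\right) - \frac{11857}{62}) = - (\frac{24157}{9952} - \frac{11857}{62}) = \left(-1\right) \left(- \frac{58251565}{308512}\right) = \frac{58251565}{308512}$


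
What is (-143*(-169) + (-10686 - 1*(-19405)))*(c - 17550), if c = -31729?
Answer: -1620589194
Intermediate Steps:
(-143*(-169) + (-10686 - 1*(-19405)))*(c - 17550) = (-143*(-169) + (-10686 - 1*(-19405)))*(-31729 - 17550) = (24167 + (-10686 + 19405))*(-49279) = (24167 + 8719)*(-49279) = 32886*(-49279) = -1620589194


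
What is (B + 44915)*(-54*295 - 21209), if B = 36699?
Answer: -3031062346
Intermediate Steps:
(B + 44915)*(-54*295 - 21209) = (36699 + 44915)*(-54*295 - 21209) = 81614*(-15930 - 21209) = 81614*(-37139) = -3031062346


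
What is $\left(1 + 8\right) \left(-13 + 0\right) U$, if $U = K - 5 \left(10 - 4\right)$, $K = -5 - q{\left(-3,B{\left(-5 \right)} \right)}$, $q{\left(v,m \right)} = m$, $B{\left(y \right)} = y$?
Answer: $3510$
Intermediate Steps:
$K = 0$ ($K = -5 - -5 = -5 + 5 = 0$)
$U = -30$ ($U = 0 - 5 \left(10 - 4\right) = 0 - 30 = -30$)
$\left(1 + 8\right) \left(-13 + 0\right) U = \left(1 + 8\right) \left(-13 + 0\right) \left(-30\right) = 9 \left(-13\right) \left(-30\right) = \left(-117\right) \left(-30\right) = 3510$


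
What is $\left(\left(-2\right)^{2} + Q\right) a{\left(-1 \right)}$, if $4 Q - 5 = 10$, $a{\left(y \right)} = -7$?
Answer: $- \frac{217}{4} \approx -54.25$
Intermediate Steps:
$Q = \frac{15}{4}$ ($Q = \frac{5}{4} + \frac{1}{4} \cdot 10 = \frac{5}{4} + \frac{5}{2} = \frac{15}{4} \approx 3.75$)
$\left(\left(-2\right)^{2} + Q\right) a{\left(-1 \right)} = \left(\left(-2\right)^{2} + \frac{15}{4}\right) \left(-7\right) = \left(4 + \frac{15}{4}\right) \left(-7\right) = \frac{31}{4} \left(-7\right) = - \frac{217}{4}$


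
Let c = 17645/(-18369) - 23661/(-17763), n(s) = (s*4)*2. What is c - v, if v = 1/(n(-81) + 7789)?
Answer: 288389479529/776675504709 ≈ 0.37131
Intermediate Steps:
n(s) = 8*s (n(s) = (4*s)*2 = 8*s)
c = 40400258/108762849 (c = 17645*(-1/18369) - 23661*(-1/17763) = -17645/18369 + 7887/5921 = 40400258/108762849 ≈ 0.37145)
v = 1/7141 (v = 1/(8*(-81) + 7789) = 1/(-648 + 7789) = 1/7141 ≈ 0.00014004)
c - v = 40400258/108762849 - 1*1/7141 = 40400258/108762849 - 1/7141 = 288389479529/776675504709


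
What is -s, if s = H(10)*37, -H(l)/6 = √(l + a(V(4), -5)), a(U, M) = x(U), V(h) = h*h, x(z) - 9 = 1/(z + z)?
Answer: 111*√1218/4 ≈ 968.47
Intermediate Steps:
x(z) = 9 + 1/(2*z) (x(z) = 9 + 1/(z + z) = 9 + 1/(2*z))
V(h) = h²
a(U, M) = 9 + 1/(2*U)
H(l) = -6*√(289/32 + l) (H(l) = -6*√(l + (9 + 1/(2*(4²)))) = -6*√(l + (9 + (½)/16)) = -6*√(l + (9 + (½)*(1/16))) = -6*√(l + (9 + 1/32)) = -6*√(l + 289/32) = -6*√(289/32 + l))
s = -111*√1218/4 (s = -3*√(578 + 64*10)/4*37 = -3*√(578 + 640)/4*37 = -3*√1218/4*37 = -111*√1218/4 ≈ -968.47)
-s = -(-111)*√1218/4 = 111*√1218/4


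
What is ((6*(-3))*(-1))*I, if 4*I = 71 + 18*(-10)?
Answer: -981/2 ≈ -490.50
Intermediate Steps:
I = -109/4 (I = (71 + 18*(-10))/4 = (71 - 180)/4 = (1/4)*(-109) = -109/4 ≈ -27.250)
((6*(-3))*(-1))*I = ((6*(-3))*(-1))*(-109/4) = -18*(-1)*(-109/4) = 18*(-109/4) = -981/2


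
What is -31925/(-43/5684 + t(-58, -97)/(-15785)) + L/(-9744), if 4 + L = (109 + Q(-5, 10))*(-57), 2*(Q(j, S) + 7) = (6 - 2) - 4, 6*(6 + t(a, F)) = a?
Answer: 5980811422430479/1231305432 ≈ 4.8573e+6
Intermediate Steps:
t(a, F) = -6 + a/6
Q(j, S) = -7 (Q(j, S) = -7 + ((6 - 2) - 4)/2 = -7 + (4 - 4)/2 = -7 + (1/2)*0 = -7 + 0 = -7)
L = -5818 (L = -4 + (109 - 7)*(-57) = -4 + 102*(-57) = -4 - 5814 = -5818)
-31925/(-43/5684 + t(-58, -97)/(-15785)) + L/(-9744) = -31925/(-43/5684 + (-6 + (1/6)*(-58))/(-15785)) - 5818/(-9744) = -31925/(-43*1/5684 + (-6 - 29/3)*(-1/15785)) - 5818*(-1/9744) = -31925/(-43/5684 - 47/3*(-1/15785)) + 2909/4872 = -31925/(-43/5684 + 47/47355) + 2909/4872 = -31925/(-252731/38452260) + 2909/4872 = -31925*(-38452260/252731) + 2909/4872 = 1227588400500/252731 + 2909/4872 = 5980811422430479/1231305432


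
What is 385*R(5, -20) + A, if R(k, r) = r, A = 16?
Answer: -7684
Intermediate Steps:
385*R(5, -20) + A = 385*(-20) + 16 = -7700 + 16 = -7684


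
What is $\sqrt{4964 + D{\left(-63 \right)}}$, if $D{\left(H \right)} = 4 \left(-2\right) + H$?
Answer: $\sqrt{4893} \approx 69.95$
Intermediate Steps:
$D{\left(H \right)} = -8 + H$
$\sqrt{4964 + D{\left(-63 \right)}} = \sqrt{4964 - 71} = \sqrt{4893}$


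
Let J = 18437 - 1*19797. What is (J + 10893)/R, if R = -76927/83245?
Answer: -793574585/76927 ≈ -10316.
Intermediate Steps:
R = -76927/83245 (R = -76927*1/83245 = -76927/83245 ≈ -0.92410)
J = -1360 (J = 18437 - 19797 = -1360)
(J + 10893)/R = (-1360 + 10893)/(-76927/83245) = 9533*(-83245/76927) = -793574585/76927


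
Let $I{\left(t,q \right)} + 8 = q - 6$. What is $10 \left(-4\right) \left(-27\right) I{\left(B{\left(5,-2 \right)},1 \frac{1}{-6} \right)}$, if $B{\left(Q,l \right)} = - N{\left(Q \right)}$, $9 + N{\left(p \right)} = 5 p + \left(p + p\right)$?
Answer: $-15300$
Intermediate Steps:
$N{\left(p \right)} = -9 + 7 p$ ($N{\left(p \right)} = -9 + \left(5 p + \left(p + p\right)\right) = -9 + \left(5 p + 2 p\right) = -9 + 7 p$)
$B{\left(Q,l \right)} = 9 - 7 Q$ ($B{\left(Q,l \right)} = - (-9 + 7 Q) = 9 - 7 Q$)
$I{\left(t,q \right)} = -14 + q$ ($I{\left(t,q \right)} = -8 + \left(q - 6\right) = -8 + \left(-6 + q\right) = -14 + q$)
$10 \left(-4\right) \left(-27\right) I{\left(B{\left(5,-2 \right)},1 \frac{1}{-6} \right)} = 10 \left(-4\right) \left(-27\right) \left(-14 + 1 \frac{1}{-6}\right) = \left(-40\right) \left(-27\right) \left(-14 + 1 \left(- \frac{1}{6}\right)\right) = 1080 \left(-14 - \frac{1}{6}\right) = 1080 \left(- \frac{85}{6}\right) = -15300$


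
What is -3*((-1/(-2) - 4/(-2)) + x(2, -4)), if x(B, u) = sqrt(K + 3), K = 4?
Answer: -15/2 - 3*sqrt(7) ≈ -15.437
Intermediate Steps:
x(B, u) = sqrt(7) (x(B, u) = sqrt(4 + 3) = sqrt(7))
-3*((-1/(-2) - 4/(-2)) + x(2, -4)) = -3*((-1/(-2) - 4/(-2)) + sqrt(7)) = -3*((-1*(-1/2) - 4*(-1/2)) + sqrt(7)) = -3*((1/2 + 2) + sqrt(7)) = -3*(5/2 + sqrt(7)) = -15/2 - 3*sqrt(7)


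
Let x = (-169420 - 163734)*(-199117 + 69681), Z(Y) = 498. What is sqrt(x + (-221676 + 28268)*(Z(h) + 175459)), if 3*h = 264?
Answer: 2*sqrt(2272657422) ≈ 95345.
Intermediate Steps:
h = 88 (h = (1/3)*264 = 88)
x = 43122121144 (x = -333154*(-129436) = 43122121144)
sqrt(x + (-221676 + 28268)*(Z(h) + 175459)) = sqrt(43122121144 + (-221676 + 28268)*(498 + 175459)) = sqrt(43122121144 - 193408*175957) = sqrt(43122121144 - 34031491456) = sqrt(9090629688) = 2*sqrt(2272657422)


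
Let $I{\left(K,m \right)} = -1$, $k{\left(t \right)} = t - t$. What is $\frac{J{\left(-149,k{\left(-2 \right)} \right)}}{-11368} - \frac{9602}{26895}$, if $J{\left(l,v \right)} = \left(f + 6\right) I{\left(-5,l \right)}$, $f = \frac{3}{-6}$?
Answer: $- \frac{218015227}{611484720} \approx -0.35653$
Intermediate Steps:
$f = - \frac{1}{2}$ ($f = 3 \left(- \frac{1}{6}\right) = - \frac{1}{2} \approx -0.5$)
$k{\left(t \right)} = 0$
$J{\left(l,v \right)} = - \frac{11}{2}$ ($J{\left(l,v \right)} = \left(- \frac{1}{2} + 6\right) \left(-1\right) = \frac{11}{2} \left(-1\right) = - \frac{11}{2}$)
$\frac{J{\left(-149,k{\left(-2 \right)} \right)}}{-11368} - \frac{9602}{26895} = - \frac{11}{2 \left(-11368\right)} - \frac{9602}{26895} = \left(- \frac{11}{2}\right) \left(- \frac{1}{11368}\right) - \frac{9602}{26895} = \frac{11}{22736} - \frac{9602}{26895} = - \frac{218015227}{611484720}$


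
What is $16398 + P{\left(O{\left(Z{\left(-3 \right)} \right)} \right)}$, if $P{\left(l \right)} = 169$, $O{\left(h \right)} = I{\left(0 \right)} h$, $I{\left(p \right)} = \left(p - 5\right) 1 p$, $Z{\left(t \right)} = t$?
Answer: $16567$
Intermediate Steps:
$I{\left(p \right)} = p \left(-5 + p\right)$ ($I{\left(p \right)} = \left(-5 + p\right) 1 p = \left(-5 + p\right) p = p \left(-5 + p\right)$)
$O{\left(h \right)} = 0$ ($O{\left(h \right)} = 0 \left(-5 + 0\right) h = 0 \left(-5\right) h = 0 h = 0$)
$16398 + P{\left(O{\left(Z{\left(-3 \right)} \right)} \right)} = 16398 + 169 = 16567$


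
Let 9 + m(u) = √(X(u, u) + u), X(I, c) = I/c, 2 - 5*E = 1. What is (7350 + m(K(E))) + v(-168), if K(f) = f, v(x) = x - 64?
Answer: 7109 + √30/5 ≈ 7110.1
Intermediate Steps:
v(x) = -64 + x
E = ⅕ (E = ⅖ - ⅕*1 = ⅖ - ⅕ = ⅕ ≈ 0.20000)
m(u) = -9 + √(1 + u) (m(u) = -9 + √(u/u + u) = -9 + √(1 + u))
(7350 + m(K(E))) + v(-168) = (7350 + (-9 + √(1 + ⅕))) + (-64 - 168) = (7350 + (-9 + √(6/5))) - 232 = (7350 + (-9 + √30/5)) - 232 = (7341 + √30/5) - 232 = 7109 + √30/5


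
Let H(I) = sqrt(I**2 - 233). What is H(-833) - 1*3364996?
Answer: -3364996 + 2*sqrt(173414) ≈ -3.3642e+6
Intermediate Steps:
H(I) = sqrt(-233 + I**2)
H(-833) - 1*3364996 = sqrt(-233 + (-833)**2) - 1*3364996 = sqrt(-233 + 693889) - 3364996 = sqrt(693656) - 3364996 = 2*sqrt(173414) - 3364996 = -3364996 + 2*sqrt(173414)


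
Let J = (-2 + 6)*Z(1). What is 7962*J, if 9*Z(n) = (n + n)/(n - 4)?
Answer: -21232/9 ≈ -2359.1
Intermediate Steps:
Z(n) = 2*n/(9*(-4 + n)) (Z(n) = ((n + n)/(n - 4))/9 = ((2*n)/(-4 + n))/9 = (2*n/(-4 + n))/9 = 2*n/(9*(-4 + n)))
J = -8/27 (J = (-2 + 6)*((2/9)*1/(-4 + 1)) = 4*((2/9)*1/(-3)) = 4*((2/9)*1*(-1/3)) = 4*(-2/27) = -8/27 ≈ -0.29630)
7962*J = 7962*(-8/27) = -21232/9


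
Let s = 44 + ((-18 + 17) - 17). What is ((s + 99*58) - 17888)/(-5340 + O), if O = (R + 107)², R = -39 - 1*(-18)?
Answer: -1515/257 ≈ -5.8949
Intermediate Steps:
R = -21 (R = -39 + 18 = -21)
s = 26 (s = 44 + (-1 - 17) = 44 - 18 = 26)
O = 7396 (O = (-21 + 107)² = 86² = 7396)
((s + 99*58) - 17888)/(-5340 + O) = ((26 + 99*58) - 17888)/(-5340 + 7396) = ((26 + 5742) - 17888)/2056 = (5768 - 17888)*(1/2056) = -12120*1/2056 = -1515/257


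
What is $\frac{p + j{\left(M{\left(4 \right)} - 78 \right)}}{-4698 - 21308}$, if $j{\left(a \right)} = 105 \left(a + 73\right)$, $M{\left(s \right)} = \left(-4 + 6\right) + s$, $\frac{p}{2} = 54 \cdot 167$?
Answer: $- \frac{18141}{26006} \approx -0.69757$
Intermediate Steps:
$p = 18036$ ($p = 2 \cdot 54 \cdot 167 = 2 \cdot 9018 = 18036$)
$M{\left(s \right)} = 2 + s$
$j{\left(a \right)} = 7665 + 105 a$ ($j{\left(a \right)} = 105 \left(73 + a\right) = 7665 + 105 a$)
$\frac{p + j{\left(M{\left(4 \right)} - 78 \right)}}{-4698 - 21308} = \frac{18036 + \left(7665 + 105 \left(\left(2 + 4\right) - 78\right)\right)}{-4698 - 21308} = \frac{18036 + \left(7665 + 105 \left(6 - 78\right)\right)}{-26006} = \left(18036 + \left(7665 + 105 \left(-72\right)\right)\right) \left(- \frac{1}{26006}\right) = \left(18036 + \left(7665 - 7560\right)\right) \left(- \frac{1}{26006}\right) = \left(18036 + 105\right) \left(- \frac{1}{26006}\right) = 18141 \left(- \frac{1}{26006}\right) = - \frac{18141}{26006}$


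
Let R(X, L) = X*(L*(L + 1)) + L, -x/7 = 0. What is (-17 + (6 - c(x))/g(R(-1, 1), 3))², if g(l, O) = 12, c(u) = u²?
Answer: 1089/4 ≈ 272.25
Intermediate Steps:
x = 0 (x = -7*0 = 0)
R(X, L) = L + L*X*(1 + L) (R(X, L) = X*(L*(1 + L)) + L = L*X*(1 + L) + L = L + L*X*(1 + L))
(-17 + (6 - c(x))/g(R(-1, 1), 3))² = (-17 + (6 - 1*0²)/12)² = (-17 + (6 - 1*0)*(1/12))² = (-17 + (6 + 0)*(1/12))² = (-17 + 6*(1/12))² = (-17 + ½)² = (-33/2)² = 1089/4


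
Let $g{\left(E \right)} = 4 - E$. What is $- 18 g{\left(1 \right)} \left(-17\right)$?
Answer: $918$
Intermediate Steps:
$- 18 g{\left(1 \right)} \left(-17\right) = - 18 \left(4 - 1\right) \left(-17\right) = \left(-18\right) 3 \left(-17\right) = \left(-54\right) \left(-17\right) = 918$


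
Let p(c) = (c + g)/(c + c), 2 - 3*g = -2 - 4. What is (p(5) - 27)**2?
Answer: 619369/900 ≈ 688.19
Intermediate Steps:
g = 8/3 (g = 2/3 - (-2 - 4)/3 = 2/3 - 1/3*(-6) = 2/3 + 2 = 8/3 ≈ 2.6667)
p(c) = (8/3 + c)/(2*c) (p(c) = (c + 8/3)/(c + c) = (8/3 + c)/((2*c)) = (8/3 + c)*(1/(2*c)) = (8/3 + c)/(2*c))
(p(5) - 27)**2 = ((1/6)*(8 + 3*5)/5 - 27)**2 = ((1/6)*(1/5)*(8 + 15) - 27)**2 = ((1/6)*(1/5)*23 - 27)**2 = (23/30 - 27)**2 = (-787/30)**2 = 619369/900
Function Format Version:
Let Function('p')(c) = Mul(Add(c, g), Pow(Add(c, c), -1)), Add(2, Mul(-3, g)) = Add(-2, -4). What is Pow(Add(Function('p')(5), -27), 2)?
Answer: Rational(619369, 900) ≈ 688.19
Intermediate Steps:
g = Rational(8, 3) (g = Add(Rational(2, 3), Mul(Rational(-1, 3), Add(-2, -4))) = Add(Rational(2, 3), Mul(Rational(-1, 3), -6)) = Add(Rational(2, 3), 2) = Rational(8, 3) ≈ 2.6667)
Function('p')(c) = Mul(Rational(1, 2), Pow(c, -1), Add(Rational(8, 3), c)) (Function('p')(c) = Mul(Add(c, Rational(8, 3)), Pow(Add(c, c), -1)) = Mul(Add(Rational(8, 3), c), Pow(Mul(2, c), -1)) = Mul(Add(Rational(8, 3), c), Mul(Rational(1, 2), Pow(c, -1))) = Mul(Rational(1, 2), Pow(c, -1), Add(Rational(8, 3), c)))
Pow(Add(Function('p')(5), -27), 2) = Pow(Add(Mul(Rational(1, 6), Pow(5, -1), Add(8, Mul(3, 5))), -27), 2) = Pow(Add(Mul(Rational(1, 6), Rational(1, 5), Add(8, 15)), -27), 2) = Pow(Add(Mul(Rational(1, 6), Rational(1, 5), 23), -27), 2) = Pow(Add(Rational(23, 30), -27), 2) = Pow(Rational(-787, 30), 2) = Rational(619369, 900)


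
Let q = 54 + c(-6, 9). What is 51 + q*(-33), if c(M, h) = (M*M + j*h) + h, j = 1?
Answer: -3513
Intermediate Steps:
c(M, h) = M² + 2*h (c(M, h) = (M*M + 1*h) + h = (M² + h) + h = (h + M²) + h = M² + 2*h)
q = 108 (q = 54 + ((-6)² + 2*9) = 54 + (36 + 18) = 54 + 54 = 108)
51 + q*(-33) = 51 + 108*(-33) = 51 - 3564 = -3513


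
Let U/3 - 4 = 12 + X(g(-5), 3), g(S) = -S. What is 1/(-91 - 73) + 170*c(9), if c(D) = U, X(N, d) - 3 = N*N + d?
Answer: 3931079/164 ≈ 23970.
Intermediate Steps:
X(N, d) = 3 + d + N² (X(N, d) = 3 + (N*N + d) = 3 + (N² + d) = 3 + (d + N²) = 3 + d + N²)
U = 141 (U = 12 + 3*(12 + (3 + 3 + (-1*(-5))²)) = 12 + 3*(12 + (3 + 3 + 5²)) = 12 + 3*(12 + (3 + 3 + 25)) = 12 + 3*(12 + 31) = 12 + 3*43 = 12 + 129 = 141)
c(D) = 141
1/(-91 - 73) + 170*c(9) = 1/(-91 - 73) + 170*141 = 1/(-164) + 23970 = -1/164 + 23970 = 3931079/164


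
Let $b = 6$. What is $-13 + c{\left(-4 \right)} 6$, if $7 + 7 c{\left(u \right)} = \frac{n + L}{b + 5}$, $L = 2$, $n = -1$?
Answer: $- \frac{1457}{77} \approx -18.922$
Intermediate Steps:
$c{\left(u \right)} = - \frac{76}{77}$ ($c{\left(u \right)} = -1 + \frac{\left(-1 + 2\right) \frac{1}{6 + 5}}{7} = -1 + \frac{1 \cdot \frac{1}{11}}{7} = -1 + \frac{1}{7} \cdot \frac{1}{11} = -1 + \frac{1}{77} = - \frac{76}{77}$)
$-13 + c{\left(-4 \right)} 6 = -13 - \frac{456}{77} = - \frac{1457}{77}$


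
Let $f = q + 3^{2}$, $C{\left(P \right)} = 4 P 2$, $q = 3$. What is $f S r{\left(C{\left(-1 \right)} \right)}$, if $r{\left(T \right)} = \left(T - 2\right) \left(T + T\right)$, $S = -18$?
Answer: $-34560$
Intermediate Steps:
$C{\left(P \right)} = 8 P$
$r{\left(T \right)} = 2 T \left(-2 + T\right)$ ($r{\left(T \right)} = \left(-2 + T\right) 2 T = 2 T \left(-2 + T\right)$)
$f = 12$ ($f = 3 + 3^{2} = 3 + 9 = 12$)
$f S r{\left(C{\left(-1 \right)} \right)} = 12 \left(-18\right) 2 \cdot 8 \left(-1\right) \left(-2 + 8 \left(-1\right)\right) = - 216 \cdot 2 \left(-8\right) \left(-2 - 8\right) = - 216 \cdot 2 \left(-8\right) \left(-10\right) = \left(-216\right) 160 = -34560$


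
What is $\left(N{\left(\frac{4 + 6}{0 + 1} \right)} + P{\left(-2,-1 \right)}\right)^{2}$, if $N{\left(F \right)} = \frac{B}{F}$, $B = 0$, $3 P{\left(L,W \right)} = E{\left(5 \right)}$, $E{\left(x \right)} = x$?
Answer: $\frac{25}{9} \approx 2.7778$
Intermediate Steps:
$P{\left(L,W \right)} = \frac{5}{3}$ ($P{\left(L,W \right)} = \frac{1}{3} \cdot 5 = \frac{5}{3}$)
$N{\left(F \right)} = 0$ ($N{\left(F \right)} = \frac{0}{F} = 0$)
$\left(N{\left(\frac{4 + 6}{0 + 1} \right)} + P{\left(-2,-1 \right)}\right)^{2} = \left(0 + \frac{5}{3}\right)^{2} = \left(\frac{5}{3}\right)^{2} = \frac{25}{9}$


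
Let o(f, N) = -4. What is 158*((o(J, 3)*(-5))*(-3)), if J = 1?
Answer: -9480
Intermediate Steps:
158*((o(J, 3)*(-5))*(-3)) = 158*(-4*(-5)*(-3)) = 158*(20*(-3)) = 158*(-60) = -9480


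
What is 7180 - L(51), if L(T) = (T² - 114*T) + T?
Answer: 10342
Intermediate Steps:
L(T) = T² - 113*T
7180 - L(51) = 7180 - 51*(-113 + 51) = 7180 - 51*(-62) = 7180 - 1*(-3162) = 7180 + 3162 = 10342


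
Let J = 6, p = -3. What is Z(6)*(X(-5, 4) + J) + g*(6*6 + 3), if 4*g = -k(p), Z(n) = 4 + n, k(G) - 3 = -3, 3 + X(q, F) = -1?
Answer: 20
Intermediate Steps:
X(q, F) = -4 (X(q, F) = -3 - 1 = -4)
k(G) = 0 (k(G) = 3 - 3 = 0)
g = 0 (g = (-1*0)/4 = (1/4)*0 = 0)
Z(6)*(X(-5, 4) + J) + g*(6*6 + 3) = (4 + 6)*(-4 + 6) + 0*(6*6 + 3) = 10*2 + 0*(36 + 3) = 20 + 0*39 = 20 + 0 = 20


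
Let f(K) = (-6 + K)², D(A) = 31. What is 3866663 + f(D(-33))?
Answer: 3867288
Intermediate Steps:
3866663 + f(D(-33)) = 3866663 + (-6 + 31)² = 3866663 + 25² = 3866663 + 625 = 3867288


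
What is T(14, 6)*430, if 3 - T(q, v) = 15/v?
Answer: 215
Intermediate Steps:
T(q, v) = 3 - 15/v
T(14, 6)*430 = (3 - 15/6)*430 = (3 - 15*1/6)*430 = (3 - 5/2)*430 = (1/2)*430 = 215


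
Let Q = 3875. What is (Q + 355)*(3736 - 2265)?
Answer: 6222330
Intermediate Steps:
(Q + 355)*(3736 - 2265) = (3875 + 355)*(3736 - 2265) = 4230*1471 = 6222330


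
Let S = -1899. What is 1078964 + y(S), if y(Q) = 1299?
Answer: 1080263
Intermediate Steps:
1078964 + y(S) = 1078964 + 1299 = 1080263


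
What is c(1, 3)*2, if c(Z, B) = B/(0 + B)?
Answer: 2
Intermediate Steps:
c(Z, B) = 1 (c(Z, B) = B/B = 1)
c(1, 3)*2 = 1*2 = 2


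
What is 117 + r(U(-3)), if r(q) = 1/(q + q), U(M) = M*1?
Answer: 701/6 ≈ 116.83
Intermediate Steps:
U(M) = M
r(q) = 1/(2*q)
117 + r(U(-3)) = 117 + (1/2)/(-3) = 117 + (1/2)*(-1/3) = 117 - 1/6 = 701/6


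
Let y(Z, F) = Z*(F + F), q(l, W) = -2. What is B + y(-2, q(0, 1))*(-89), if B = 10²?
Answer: -612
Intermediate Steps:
B = 100
y(Z, F) = 2*F*Z (y(Z, F) = Z*(2*F) = 2*F*Z)
B + y(-2, q(0, 1))*(-89) = 100 + (2*(-2)*(-2))*(-89) = 100 + 8*(-89) = 100 - 712 = -612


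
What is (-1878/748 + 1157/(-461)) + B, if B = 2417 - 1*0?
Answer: 415859041/172414 ≈ 2412.0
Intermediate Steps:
B = 2417 (B = 2417 + 0 = 2417)
(-1878/748 + 1157/(-461)) + B = (-1878/748 + 1157/(-461)) + 2417 = (-1878*1/748 + 1157*(-1/461)) + 2417 = (-939/374 - 1157/461) + 2417 = -865597/172414 + 2417 = 415859041/172414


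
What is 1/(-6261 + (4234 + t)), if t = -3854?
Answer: -1/5881 ≈ -0.00017004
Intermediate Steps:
1/(-6261 + (4234 + t)) = 1/(-6261 + (4234 - 3854)) = 1/(-6261 + 380) = 1/(-5881) = -1/5881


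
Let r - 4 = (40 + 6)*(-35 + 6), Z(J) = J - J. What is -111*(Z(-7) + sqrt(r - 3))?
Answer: -111*I*sqrt(1333) ≈ -4052.6*I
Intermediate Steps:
Z(J) = 0
r = -1330 (r = 4 + (40 + 6)*(-35 + 6) = 4 + 46*(-29) = 4 - 1334 = -1330)
-111*(Z(-7) + sqrt(r - 3)) = -111*(0 + sqrt(-1330 - 3)) = -111*(0 + sqrt(-1333)) = -111*(0 + I*sqrt(1333)) = -111*I*sqrt(1333)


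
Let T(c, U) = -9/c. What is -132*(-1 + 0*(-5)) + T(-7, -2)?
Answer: 933/7 ≈ 133.29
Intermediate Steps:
-132*(-1 + 0*(-5)) + T(-7, -2) = -132*(-1 + 0*(-5)) - 9/(-7) = -132*(-1 + 0) - 9*(-⅐) = -132*(-1) + 9/7 = 132 + 9/7 = 933/7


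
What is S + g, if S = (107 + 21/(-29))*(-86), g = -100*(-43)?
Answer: -140352/29 ≈ -4839.7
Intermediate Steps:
g = 4300
S = -265052/29 (S = (107 + 21*(-1/29))*(-86) = (107 - 21/29)*(-86) = (3082/29)*(-86) = -265052/29 ≈ -9139.7)
S + g = -265052/29 + 4300 = -140352/29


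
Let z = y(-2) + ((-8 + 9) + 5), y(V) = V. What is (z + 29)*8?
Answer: 264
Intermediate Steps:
z = 4 (z = -2 + ((-8 + 9) + 5) = -2 + (1 + 5) = -2 + 6 = 4)
(z + 29)*8 = (4 + 29)*8 = 33*8 = 264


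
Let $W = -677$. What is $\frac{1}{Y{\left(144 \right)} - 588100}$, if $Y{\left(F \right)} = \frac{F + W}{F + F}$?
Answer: $- \frac{288}{169373333} \approx -1.7004 \cdot 10^{-6}$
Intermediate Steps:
$Y{\left(F \right)} = \frac{-677 + F}{2 F}$ ($Y{\left(F \right)} = \frac{F - 677}{F + F} = \frac{-677 + F}{2 F}$)
$\frac{1}{Y{\left(144 \right)} - 588100} = \frac{1}{\frac{-677 + 144}{2 \cdot 144} - 588100} = \frac{1}{\frac{1}{2} \cdot \frac{1}{144} \left(-533\right) - 588100} = \frac{1}{- \frac{533}{288} - 588100} = \frac{1}{- \frac{169373333}{288}} = - \frac{288}{169373333}$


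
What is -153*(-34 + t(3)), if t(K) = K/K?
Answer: 5049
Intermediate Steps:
t(K) = 1
-153*(-34 + t(3)) = -153*(-34 + 1) = -153*(-33) = 5049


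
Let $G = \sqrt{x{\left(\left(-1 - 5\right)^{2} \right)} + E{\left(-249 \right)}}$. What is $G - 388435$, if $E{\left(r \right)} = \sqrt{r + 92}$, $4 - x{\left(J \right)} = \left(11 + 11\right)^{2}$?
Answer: $-388435 + \sqrt{-480 + i \sqrt{157}} \approx -3.8843 \cdot 10^{5} + 21.911 i$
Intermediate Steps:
$x{\left(J \right)} = -480$ ($x{\left(J \right)} = 4 - \left(11 + 11\right)^{2} = 4 - 22^{2} = 4 - 484 = -480$)
$E{\left(r \right)} = \sqrt{92 + r}$
$G = \sqrt{-480 + i \sqrt{157}}$ ($G = \sqrt{-480 + \sqrt{92 - 249}} = \sqrt{-480 + \sqrt{-157}} = \sqrt{-480 + i \sqrt{157}} \approx 0.2859 + 21.911 i$)
$G - 388435 = \sqrt{-480 + i \sqrt{157}} - 388435 = -388435 + \sqrt{-480 + i \sqrt{157}}$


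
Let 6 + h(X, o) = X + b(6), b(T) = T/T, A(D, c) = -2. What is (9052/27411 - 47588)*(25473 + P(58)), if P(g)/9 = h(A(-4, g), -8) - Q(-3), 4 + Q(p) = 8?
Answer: -11032831860128/9137 ≈ -1.2075e+9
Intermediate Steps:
b(T) = 1
Q(p) = 4 (Q(p) = -4 + 8 = 4)
h(X, o) = -5 + X (h(X, o) = -6 + (X + 1) = -6 + (1 + X) = -5 + X)
P(g) = -99 (P(g) = 9*((-5 - 2) - 1*4) = 9*(-7 - 4) = 9*(-11) = -99)
(9052/27411 - 47588)*(25473 + P(58)) = (9052/27411 - 47588)*(25473 - 99) = (9052*(1/27411) - 47588)*25374 = (9052/27411 - 47588)*25374 = -1304425616/27411*25374 = -11032831860128/9137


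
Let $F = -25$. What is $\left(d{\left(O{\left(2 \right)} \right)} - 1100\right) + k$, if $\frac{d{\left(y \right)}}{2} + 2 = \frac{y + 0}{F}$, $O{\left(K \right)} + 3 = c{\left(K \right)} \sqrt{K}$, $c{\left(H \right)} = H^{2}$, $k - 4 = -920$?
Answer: $- \frac{50494}{25} - \frac{8 \sqrt{2}}{25} \approx -2020.2$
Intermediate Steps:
$k = -916$ ($k = 4 - 920 = -916$)
$O{\left(K \right)} = -3 + K^{\frac{5}{2}}$ ($O{\left(K \right)} = -3 + K^{2} \sqrt{K} = -3 + K^{\frac{5}{2}}$)
$d{\left(y \right)} = -4 - \frac{2 y}{25}$ ($d{\left(y \right)} = -4 + 2 \frac{y + 0}{-25} = -4 + 2 y \left(- \frac{1}{25}\right) = -4 + 2 \left(- \frac{y}{25}\right) = -4 - \frac{2 y}{25}$)
$\left(d{\left(O{\left(2 \right)} \right)} - 1100\right) + k = \left(\left(-4 - \frac{2 \left(-3 + 2^{\frac{5}{2}}\right)}{25}\right) - 1100\right) - 916 = \left(\left(-4 - \frac{2 \left(-3 + 4 \sqrt{2}\right)}{25}\right) + \left(-1115 + 15\right)\right) - 916 = \left(\left(-4 + \left(\frac{6}{25} - \frac{8 \sqrt{2}}{25}\right)\right) - 1100\right) - 916 = \left(\left(- \frac{94}{25} - \frac{8 \sqrt{2}}{25}\right) - 1100\right) - 916 = \left(- \frac{27594}{25} - \frac{8 \sqrt{2}}{25}\right) - 916 = - \frac{50494}{25} - \frac{8 \sqrt{2}}{25}$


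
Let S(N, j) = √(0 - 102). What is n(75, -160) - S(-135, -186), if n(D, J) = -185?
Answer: -185 - I*√102 ≈ -185.0 - 10.1*I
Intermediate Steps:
S(N, j) = I*√102 (S(N, j) = √(-102) = I*√102)
n(75, -160) - S(-135, -186) = -185 - I*√102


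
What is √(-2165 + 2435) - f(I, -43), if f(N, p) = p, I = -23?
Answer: 43 + 3*√30 ≈ 59.432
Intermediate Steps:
√(-2165 + 2435) - f(I, -43) = √(-2165 + 2435) - 1*(-43) = √270 + 43 = 3*√30 + 43 = 43 + 3*√30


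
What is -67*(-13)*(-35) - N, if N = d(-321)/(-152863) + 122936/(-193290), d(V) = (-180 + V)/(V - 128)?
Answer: -202211219469856714/6633276641115 ≈ -30484.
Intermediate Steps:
d(V) = (-180 + V)/(-128 + V)
N = -4218934534061/6633276641115 (N = ((-180 - 321)/(-128 - 321))/(-152863) + 122936/(-193290) = (-501/(-449))*(-1/152863) + 122936*(-1/193290) = -1/449*(-501)*(-1/152863) - 61468/96645 = (501/449)*(-1/152863) - 61468/96645 = -501/68635487 - 61468/96645 = -4218934534061/6633276641115 ≈ -0.63603)
-67*(-13)*(-35) - N = -67*(-13)*(-35) - 1*(-4218934534061/6633276641115) = 871*(-35) + 4218934534061/6633276641115 = -30485 + 4218934534061/6633276641115 = -202211219469856714/6633276641115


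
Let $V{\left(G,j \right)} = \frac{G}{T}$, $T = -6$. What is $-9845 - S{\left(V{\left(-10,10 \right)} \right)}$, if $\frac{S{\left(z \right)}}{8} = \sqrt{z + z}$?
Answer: $-9845 - \frac{8 \sqrt{30}}{3} \approx -9859.6$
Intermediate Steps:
$V{\left(G,j \right)} = - \frac{G}{6}$ ($V{\left(G,j \right)} = \frac{G}{-6} = G \left(- \frac{1}{6}\right) = - \frac{G}{6}$)
$S{\left(z \right)} = 8 \sqrt{2} \sqrt{z}$ ($S{\left(z \right)} = 8 \sqrt{z + z} = 8 \sqrt{2 z} = 8 \sqrt{2} \sqrt{z}$)
$-9845 - S{\left(V{\left(-10,10 \right)} \right)} = -9845 - 8 \sqrt{2} \sqrt{\left(- \frac{1}{6}\right) \left(-10\right)} = -9845 - 8 \sqrt{2} \sqrt{\frac{5}{3}} = -9845 - 8 \sqrt{2} \frac{\sqrt{15}}{3} = -9845 - \frac{8 \sqrt{30}}{3}$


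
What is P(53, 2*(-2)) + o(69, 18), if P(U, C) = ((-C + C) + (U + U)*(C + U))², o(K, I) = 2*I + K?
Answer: 26977741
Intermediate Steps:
o(K, I) = K + 2*I
P(U, C) = 4*U²*(C + U)² (P(U, C) = (0 + (2*U)*(C + U))² = (0 + 2*U*(C + U))² = (2*U*(C + U))² = 4*U²*(C + U)²)
P(53, 2*(-2)) + o(69, 18) = 4*53²*(2*(-2) + 53)² + (69 + 2*18) = 4*2809*(-4 + 53)² + (69 + 36) = 4*2809*49² + 105 = 4*2809*2401 + 105 = 26977636 + 105 = 26977741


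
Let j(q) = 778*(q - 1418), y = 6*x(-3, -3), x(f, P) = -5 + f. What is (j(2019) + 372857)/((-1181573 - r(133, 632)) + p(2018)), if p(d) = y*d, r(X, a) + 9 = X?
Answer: -280145/426187 ≈ -0.65733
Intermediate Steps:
r(X, a) = -9 + X
y = -48 (y = 6*(-5 - 3) = 6*(-8) = -48)
p(d) = -48*d
j(q) = -1103204 + 778*q (j(q) = 778*(-1418 + q) = -1103204 + 778*q)
(j(2019) + 372857)/((-1181573 - r(133, 632)) + p(2018)) = ((-1103204 + 778*2019) + 372857)/((-1181573 - (-9 + 133)) - 48*2018) = ((-1103204 + 1570782) + 372857)/((-1181573 - 1*124) - 96864) = (467578 + 372857)/((-1181573 - 124) - 96864) = 840435/(-1181697 - 96864) = 840435/(-1278561) = 840435*(-1/1278561) = -280145/426187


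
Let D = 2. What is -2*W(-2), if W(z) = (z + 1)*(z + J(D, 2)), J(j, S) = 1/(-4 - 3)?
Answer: -30/7 ≈ -4.2857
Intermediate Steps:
J(j, S) = -⅐ (J(j, S) = 1/(-7) = -⅐)
W(z) = (1 + z)*(-⅐ + z) (W(z) = (z + 1)*(z - ⅐) = (1 + z)*(-⅐ + z))
-2*W(-2) = -2*(-⅐ + (-2)² + (6/7)*(-2)) = -2*(-⅐ + 4 - 12/7) = -2*15/7 = -30/7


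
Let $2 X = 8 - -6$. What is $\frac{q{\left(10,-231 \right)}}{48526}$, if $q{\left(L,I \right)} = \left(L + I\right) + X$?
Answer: $- \frac{107}{24263} \approx -0.00441$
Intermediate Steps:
$X = 7$ ($X = \frac{8 - -6}{2} = \frac{8 + 6}{2} = \frac{1}{2} \cdot 14 = 7$)
$q{\left(L,I \right)} = 7 + I + L$ ($q{\left(L,I \right)} = \left(L + I\right) + 7 = \left(I + L\right) + 7 = 7 + I + L$)
$\frac{q{\left(10,-231 \right)}}{48526} = \frac{7 - 231 + 10}{48526} = \left(-214\right) \frac{1}{48526} = - \frac{107}{24263}$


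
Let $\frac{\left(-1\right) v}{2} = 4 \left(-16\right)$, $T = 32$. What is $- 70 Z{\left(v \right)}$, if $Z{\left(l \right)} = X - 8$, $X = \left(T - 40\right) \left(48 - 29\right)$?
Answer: $11200$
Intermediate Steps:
$v = 128$ ($v = - 2 \cdot 4 \left(-16\right) = \left(-2\right) \left(-64\right) = 128$)
$X = -152$ ($X = \left(32 - 40\right) \left(48 - 29\right) = \left(-8\right) 19 = -152$)
$Z{\left(l \right)} = -160$ ($Z{\left(l \right)} = -152 - 8 = -160$)
$- 70 Z{\left(v \right)} = \left(-70\right) \left(-160\right) = 11200$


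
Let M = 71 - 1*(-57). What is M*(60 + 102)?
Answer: 20736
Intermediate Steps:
M = 128 (M = 71 + 57 = 128)
M*(60 + 102) = 128*(60 + 102) = 128*162 = 20736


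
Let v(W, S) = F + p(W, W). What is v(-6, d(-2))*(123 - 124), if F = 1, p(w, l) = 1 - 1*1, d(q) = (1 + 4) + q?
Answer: -1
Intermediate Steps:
d(q) = 5 + q
p(w, l) = 0 (p(w, l) = 1 - 1 = 0)
v(W, S) = 1 (v(W, S) = 1 + 0 = 1)
v(-6, d(-2))*(123 - 124) = 1*(123 - 124) = 1*(-1) = -1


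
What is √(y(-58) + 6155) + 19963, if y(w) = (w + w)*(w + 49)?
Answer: 19963 + √7199 ≈ 20048.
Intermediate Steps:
y(w) = 2*w*(49 + w) (y(w) = (2*w)*(49 + w) = 2*w*(49 + w))
√(y(-58) + 6155) + 19963 = √(2*(-58)*(49 - 58) + 6155) + 19963 = √(2*(-58)*(-9) + 6155) + 19963 = √(1044 + 6155) + 19963 = √7199 + 19963 = 19963 + √7199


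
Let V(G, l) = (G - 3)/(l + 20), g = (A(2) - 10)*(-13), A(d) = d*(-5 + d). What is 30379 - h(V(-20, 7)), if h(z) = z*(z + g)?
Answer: 22274930/729 ≈ 30555.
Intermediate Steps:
g = 208 (g = (2*(-5 + 2) - 10)*(-13) = (2*(-3) - 10)*(-13) = (-6 - 10)*(-13) = -16*(-13) = 208)
V(G, l) = (-3 + G)/(20 + l)
h(z) = z*(208 + z) (h(z) = z*(z + 208) = z*(208 + z))
30379 - h(V(-20, 7)) = 30379 - (-3 - 20)/(20 + 7)*(208 + (-3 - 20)/(20 + 7)) = 30379 - -23/27*(208 - 23/27) = 30379 - (1/27)*(-23)*(208 + (1/27)*(-23)) = 30379 - (-23)*(208 - 23/27)/27 = 30379 - (-23)*5593/(27*27) = 30379 - 1*(-128639/729) = 30379 + 128639/729 = 22274930/729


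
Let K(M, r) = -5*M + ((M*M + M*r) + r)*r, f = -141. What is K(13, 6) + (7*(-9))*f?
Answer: 10336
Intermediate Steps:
K(M, r) = -5*M + r*(r + M² + M*r) (K(M, r) = -5*M + ((M² + M*r) + r)*r = -5*M + (r + M² + M*r)*r = -5*M + r*(r + M² + M*r))
K(13, 6) + (7*(-9))*f = (6² - 5*13 + 13*6² + 6*13²) + (7*(-9))*(-141) = (36 - 65 + 13*36 + 6*169) - 63*(-141) = (36 - 65 + 468 + 1014) + 8883 = 1453 + 8883 = 10336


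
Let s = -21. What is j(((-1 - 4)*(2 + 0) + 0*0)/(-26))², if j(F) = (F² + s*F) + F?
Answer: 1625625/28561 ≈ 56.918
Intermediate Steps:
j(F) = F² - 20*F (j(F) = (F² - 21*F) + F = F² - 20*F)
j(((-1 - 4)*(2 + 0) + 0*0)/(-26))² = ((((-1 - 4)*(2 + 0) + 0*0)/(-26))*(-20 + ((-1 - 4)*(2 + 0) + 0*0)/(-26)))² = (((-5*2 + 0)*(-1/26))*(-20 + (-5*2 + 0)*(-1/26)))² = (((-10 + 0)*(-1/26))*(-20 + (-10 + 0)*(-1/26)))² = ((-10*(-1/26))*(-20 - 10*(-1/26)))² = (5*(-20 + 5/13)/13)² = ((5/13)*(-255/13))² = (-1275/169)² = 1625625/28561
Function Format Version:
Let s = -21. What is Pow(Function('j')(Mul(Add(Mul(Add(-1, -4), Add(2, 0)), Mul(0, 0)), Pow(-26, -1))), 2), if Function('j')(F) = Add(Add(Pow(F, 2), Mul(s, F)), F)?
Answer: Rational(1625625, 28561) ≈ 56.918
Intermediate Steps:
Function('j')(F) = Add(Pow(F, 2), Mul(-20, F)) (Function('j')(F) = Add(Add(Pow(F, 2), Mul(-21, F)), F) = Add(Pow(F, 2), Mul(-20, F)))
Pow(Function('j')(Mul(Add(Mul(Add(-1, -4), Add(2, 0)), Mul(0, 0)), Pow(-26, -1))), 2) = Pow(Mul(Mul(Add(Mul(Add(-1, -4), Add(2, 0)), Mul(0, 0)), Pow(-26, -1)), Add(-20, Mul(Add(Mul(Add(-1, -4), Add(2, 0)), Mul(0, 0)), Pow(-26, -1)))), 2) = Pow(Mul(Mul(Add(Mul(-5, 2), 0), Rational(-1, 26)), Add(-20, Mul(Add(Mul(-5, 2), 0), Rational(-1, 26)))), 2) = Pow(Mul(Mul(Add(-10, 0), Rational(-1, 26)), Add(-20, Mul(Add(-10, 0), Rational(-1, 26)))), 2) = Pow(Mul(Mul(-10, Rational(-1, 26)), Add(-20, Mul(-10, Rational(-1, 26)))), 2) = Pow(Mul(Rational(5, 13), Add(-20, Rational(5, 13))), 2) = Pow(Mul(Rational(5, 13), Rational(-255, 13)), 2) = Pow(Rational(-1275, 169), 2) = Rational(1625625, 28561)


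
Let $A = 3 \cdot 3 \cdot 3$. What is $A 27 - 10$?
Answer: $719$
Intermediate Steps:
$A = 27$ ($A = 9 \cdot 3 = 27$)
$A 27 - 10 = 27 \cdot 27 - 10 = 729 - 10 = 719$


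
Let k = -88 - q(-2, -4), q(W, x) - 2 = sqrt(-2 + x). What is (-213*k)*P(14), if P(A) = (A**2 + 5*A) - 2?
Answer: 5060880 + 56232*I*sqrt(6) ≈ 5.0609e+6 + 1.3774e+5*I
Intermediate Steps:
q(W, x) = 2 + sqrt(-2 + x)
k = -90 - I*sqrt(6) (k = -88 - (2 + sqrt(-2 - 4)) = -88 - (2 + sqrt(-6)) = -88 - (2 + I*sqrt(6)) = -88 + (-2 - I*sqrt(6)) = -90 - I*sqrt(6) ≈ -90.0 - 2.4495*I)
P(A) = -2 + A**2 + 5*A
(-213*k)*P(14) = (-213*(-90 - I*sqrt(6)))*(-2 + 14**2 + 5*14) = (19170 + 213*I*sqrt(6))*(-2 + 196 + 70) = (19170 + 213*I*sqrt(6))*264 = 5060880 + 56232*I*sqrt(6)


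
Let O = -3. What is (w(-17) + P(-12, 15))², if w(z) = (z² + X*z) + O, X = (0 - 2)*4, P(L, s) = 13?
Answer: 189225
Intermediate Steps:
X = -8 (X = -2*4 = -8)
w(z) = -3 + z² - 8*z (w(z) = (z² - 8*z) - 3 = -3 + z² - 8*z)
(w(-17) + P(-12, 15))² = ((-3 + (-17)² - 8*(-17)) + 13)² = ((-3 + 289 + 136) + 13)² = (422 + 13)² = 435² = 189225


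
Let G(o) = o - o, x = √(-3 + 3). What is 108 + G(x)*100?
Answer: 108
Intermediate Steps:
x = 0 (x = √0 = 0)
G(o) = 0
108 + G(x)*100 = 108 + 0*100 = 108 + 0 = 108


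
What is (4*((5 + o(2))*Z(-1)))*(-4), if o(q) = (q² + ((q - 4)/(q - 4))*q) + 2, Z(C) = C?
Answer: 208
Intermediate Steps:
o(q) = 2 + q + q² (o(q) = (q² + ((-4 + q)/(-4 + q))*q) + 2 = (q² + 1*q) + 2 = (q² + q) + 2 = (q + q²) + 2 = 2 + q + q²)
(4*((5 + o(2))*Z(-1)))*(-4) = (4*((5 + (2 + 2 + 2²))*(-1)))*(-4) = (4*((5 + (2 + 2 + 4))*(-1)))*(-4) = (4*((5 + 8)*(-1)))*(-4) = (4*(13*(-1)))*(-4) = (4*(-13))*(-4) = -52*(-4) = 208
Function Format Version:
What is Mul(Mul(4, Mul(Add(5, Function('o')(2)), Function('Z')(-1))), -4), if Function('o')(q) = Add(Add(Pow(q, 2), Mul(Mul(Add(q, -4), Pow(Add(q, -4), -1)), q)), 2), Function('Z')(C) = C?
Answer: 208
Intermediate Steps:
Function('o')(q) = Add(2, q, Pow(q, 2)) (Function('o')(q) = Add(Add(Pow(q, 2), Mul(Mul(Add(-4, q), Pow(Add(-4, q), -1)), q)), 2) = Add(Add(Pow(q, 2), Mul(1, q)), 2) = Add(Add(Pow(q, 2), q), 2) = Add(Add(q, Pow(q, 2)), 2) = Add(2, q, Pow(q, 2)))
Mul(Mul(4, Mul(Add(5, Function('o')(2)), Function('Z')(-1))), -4) = Mul(Mul(4, Mul(Add(5, Add(2, 2, Pow(2, 2))), -1)), -4) = Mul(Mul(4, Mul(Add(5, Add(2, 2, 4)), -1)), -4) = Mul(Mul(4, Mul(Add(5, 8), -1)), -4) = Mul(Mul(4, Mul(13, -1)), -4) = Mul(Mul(4, -13), -4) = Mul(-52, -4) = 208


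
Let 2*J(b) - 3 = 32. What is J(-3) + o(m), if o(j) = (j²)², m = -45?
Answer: 8201285/2 ≈ 4.1006e+6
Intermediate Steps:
J(b) = 35/2 (J(b) = 3/2 + (½)*32 = 3/2 + 16 = 35/2)
o(j) = j⁴
J(-3) + o(m) = 35/2 + (-45)⁴ = 35/2 + 4100625 = 8201285/2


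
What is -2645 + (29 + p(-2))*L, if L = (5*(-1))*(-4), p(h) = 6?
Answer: -1945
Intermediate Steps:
L = 20 (L = -5*(-4) = 20)
-2645 + (29 + p(-2))*L = -2645 + (29 + 6)*20 = -2645 + 35*20 = -2645 + 700 = -1945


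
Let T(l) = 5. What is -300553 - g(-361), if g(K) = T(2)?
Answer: -300558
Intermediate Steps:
g(K) = 5
-300553 - g(-361) = -300553 - 1*5 = -300553 - 5 = -300558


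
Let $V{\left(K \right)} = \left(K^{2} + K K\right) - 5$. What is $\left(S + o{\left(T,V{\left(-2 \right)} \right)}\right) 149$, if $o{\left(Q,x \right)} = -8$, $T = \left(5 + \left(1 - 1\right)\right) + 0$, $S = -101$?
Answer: $-16241$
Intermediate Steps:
$V{\left(K \right)} = -5 + 2 K^{2}$ ($V{\left(K \right)} = \left(K^{2} + K^{2}\right) - 5 = 2 K^{2} - 5 = -5 + 2 K^{2}$)
$T = 5$ ($T = \left(5 + \left(1 - 1\right)\right) + 0 = \left(5 + 0\right) + 0 = 5 + 0 = 5$)
$\left(S + o{\left(T,V{\left(-2 \right)} \right)}\right) 149 = \left(-101 - 8\right) 149 = \left(-109\right) 149 = -16241$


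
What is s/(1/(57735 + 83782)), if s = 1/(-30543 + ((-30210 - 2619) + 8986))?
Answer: -141517/54386 ≈ -2.6021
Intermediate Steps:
s = -1/54386 (s = 1/(-30543 + (-32829 + 8986)) = 1/(-30543 - 23843) = 1/(-54386) = -1/54386 ≈ -1.8387e-5)
s/(1/(57735 + 83782)) = -1/(54386*(1/(57735 + 83782))) = -1/(54386*(1/141517)) = -1/(54386*1/141517) = -1/54386*141517 = -141517/54386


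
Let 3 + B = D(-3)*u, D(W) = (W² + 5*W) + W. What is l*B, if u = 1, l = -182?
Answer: 2184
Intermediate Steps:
D(W) = W² + 6*W
B = -12 (B = -3 - 3*(6 - 3)*1 = -3 - 3*3*1 = -3 - 9*1 = -3 - 9 = -12)
l*B = -182*(-12) = 2184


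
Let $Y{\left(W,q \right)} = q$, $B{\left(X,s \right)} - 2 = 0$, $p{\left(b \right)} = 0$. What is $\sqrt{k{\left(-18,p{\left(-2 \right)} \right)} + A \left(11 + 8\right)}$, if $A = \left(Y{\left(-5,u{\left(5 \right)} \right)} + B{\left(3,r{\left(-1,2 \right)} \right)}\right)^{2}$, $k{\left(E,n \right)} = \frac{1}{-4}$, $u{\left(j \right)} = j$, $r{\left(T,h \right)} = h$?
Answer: $\frac{\sqrt{3723}}{2} \approx 30.508$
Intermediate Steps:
$B{\left(X,s \right)} = 2$ ($B{\left(X,s \right)} = 2 + 0 = 2$)
$k{\left(E,n \right)} = - \frac{1}{4}$
$A = 49$ ($A = \left(5 + 2\right)^{2} = 7^{2} = 49$)
$\sqrt{k{\left(-18,p{\left(-2 \right)} \right)} + A \left(11 + 8\right)} = \sqrt{- \frac{1}{4} + 49 \left(11 + 8\right)} = \sqrt{- \frac{1}{4} + 49 \cdot 19} = \sqrt{- \frac{1}{4} + 931} = \sqrt{\frac{3723}{4}} = \frac{\sqrt{3723}}{2}$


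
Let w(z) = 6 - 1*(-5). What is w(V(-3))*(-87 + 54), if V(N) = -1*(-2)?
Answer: -363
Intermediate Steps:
V(N) = 2
w(z) = 11 (w(z) = 6 + 5 = 11)
w(V(-3))*(-87 + 54) = 11*(-87 + 54) = 11*(-33) = -363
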